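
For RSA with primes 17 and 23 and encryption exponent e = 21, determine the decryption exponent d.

Step 1: n = 17 * 23 = 391.
Step 2: phi(n) = 16 * 22 = 352.
Step 3: Find d such that 21 * d = 1 (mod 352).
Step 4: d = 21^(-1) mod 352 = 285.
Verification: 21 * 285 = 5985 = 17 * 352 + 1.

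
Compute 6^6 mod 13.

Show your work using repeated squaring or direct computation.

Step 1: Compute 6^6 mod 13 step by step, reducing modulo 13 at each step.
  6^1 mod 13 = 6
  6^2 mod 13 = (6 * 6) mod 13 = 10
  6^3 mod 13 = (10 * 6) mod 13 = 8
  6^4 mod 13 = (8 * 6) mod 13 = 9
  6^5 mod 13 = (9 * 6) mod 13 = 2
  6^6 mod 13 = (2 * 6) mod 13 = 12
Step 2: Result = 12.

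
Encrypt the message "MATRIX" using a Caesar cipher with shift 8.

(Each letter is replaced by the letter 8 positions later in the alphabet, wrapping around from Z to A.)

Step 1: For each letter, shift forward by 8 positions (mod 26).
  M (position 12) -> position (12+8) mod 26 = 20 -> U
  A (position 0) -> position (0+8) mod 26 = 8 -> I
  T (position 19) -> position (19+8) mod 26 = 1 -> B
  R (position 17) -> position (17+8) mod 26 = 25 -> Z
  I (position 8) -> position (8+8) mod 26 = 16 -> Q
  X (position 23) -> position (23+8) mod 26 = 5 -> F
Result: UIBZQF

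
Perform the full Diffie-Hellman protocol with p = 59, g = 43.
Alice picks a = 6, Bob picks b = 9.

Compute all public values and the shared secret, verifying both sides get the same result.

Step 1: A = g^a mod p = 43^6 mod 59 = 35.
Step 2: B = g^b mod p = 43^9 mod 59 = 10.
Step 3: Alice computes s = B^a mod p = 10^6 mod 59 = 9.
Step 4: Bob computes s = A^b mod p = 35^9 mod 59 = 9.
Both sides agree: shared secret = 9.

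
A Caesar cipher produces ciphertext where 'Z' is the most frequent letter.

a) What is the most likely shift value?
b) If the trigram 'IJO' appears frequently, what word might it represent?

Step 1: In English, 'E' is the most frequent letter (12.7%).
Step 2: The most frequent ciphertext letter is 'Z' (position 25).
Step 3: Shift = (25 - 4) mod 26 = 21.
Step 4: Decrypt 'IJO' by shifting back 21:
  I -> N
  J -> O
  O -> T
Step 5: 'IJO' decrypts to 'NOT'.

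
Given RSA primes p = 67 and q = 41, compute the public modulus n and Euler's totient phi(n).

Step 1: n = p * q = 67 * 41 = 2747.
Step 2: phi(n) = (p-1)(q-1) = 66 * 40 = 2640.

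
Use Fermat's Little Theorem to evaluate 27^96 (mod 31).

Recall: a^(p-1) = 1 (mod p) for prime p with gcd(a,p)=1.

Step 1: Since 31 is prime, by Fermat's Little Theorem: 27^30 = 1 (mod 31).
Step 2: Reduce exponent: 96 mod 30 = 6.
Step 3: So 27^96 = 27^6 (mod 31).
Step 4: 27^6 mod 31 = 4.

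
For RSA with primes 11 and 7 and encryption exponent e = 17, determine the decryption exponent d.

Step 1: n = 11 * 7 = 77.
Step 2: phi(n) = 10 * 6 = 60.
Step 3: Find d such that 17 * d = 1 (mod 60).
Step 4: d = 17^(-1) mod 60 = 53.
Verification: 17 * 53 = 901 = 15 * 60 + 1.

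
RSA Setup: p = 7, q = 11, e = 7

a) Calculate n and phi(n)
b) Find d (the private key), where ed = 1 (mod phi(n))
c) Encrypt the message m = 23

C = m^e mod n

Step 1: n = 7 * 11 = 77.
Step 2: phi(n) = (7-1)(11-1) = 6 * 10 = 60.
Step 3: Find d = 7^(-1) mod 60 = 43.
  Verify: 7 * 43 = 301 = 1 (mod 60).
Step 4: C = 23^7 mod 77 = 23.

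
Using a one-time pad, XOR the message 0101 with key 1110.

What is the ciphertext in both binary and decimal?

Step 1: Write out the XOR operation bit by bit:
  Message: 0101
  Key:     1110
  XOR:     1011
Step 2: Convert to decimal: 1011 = 11.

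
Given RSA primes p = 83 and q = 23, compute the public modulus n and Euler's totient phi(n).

Step 1: n = p * q = 83 * 23 = 1909.
Step 2: phi(n) = (p-1)(q-1) = 82 * 22 = 1804.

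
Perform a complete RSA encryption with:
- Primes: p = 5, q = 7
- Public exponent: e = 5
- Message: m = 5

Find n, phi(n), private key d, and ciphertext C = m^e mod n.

Step 1: n = 5 * 7 = 35.
Step 2: phi(n) = (5-1)(7-1) = 4 * 6 = 24.
Step 3: Find d = 5^(-1) mod 24 = 5.
  Verify: 5 * 5 = 25 = 1 (mod 24).
Step 4: C = 5^5 mod 35 = 10.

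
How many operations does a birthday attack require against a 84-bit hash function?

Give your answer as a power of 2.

Step 1: The birthday paradox gives collision probability ~50% after sqrt(2^n) = 2^(n/2) hashes.
Step 2: For 84-bit output: 2^(84/2) = 2^42.
Step 3: Approximately 2^42 hash computations needed.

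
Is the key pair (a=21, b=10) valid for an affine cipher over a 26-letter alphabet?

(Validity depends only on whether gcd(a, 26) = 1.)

Step 1: Compute gcd(21, 26).
Step 2: gcd(21, 26) = 1.
Since gcd = 1, 21 is coprime with 26, so it is a valid key.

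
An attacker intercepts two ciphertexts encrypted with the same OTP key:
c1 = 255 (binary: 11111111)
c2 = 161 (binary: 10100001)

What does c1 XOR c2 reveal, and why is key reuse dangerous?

Step 1: c1 XOR c2 = (m1 XOR k) XOR (m2 XOR k).
Step 2: By XOR associativity/commutativity: = m1 XOR m2 XOR k XOR k = m1 XOR m2.
Step 3: 11111111 XOR 10100001 = 01011110 = 94.
Step 4: The key cancels out! An attacker learns m1 XOR m2 = 94, revealing the relationship between plaintexts.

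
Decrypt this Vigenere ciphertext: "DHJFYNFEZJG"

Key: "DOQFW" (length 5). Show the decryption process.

Step 1: Key 'DOQFW' has length 5. Extended key: DOQFWDOQFWD
Step 2: Decrypt each position:
  D(3) - D(3) = 0 = A
  H(7) - O(14) = 19 = T
  J(9) - Q(16) = 19 = T
  F(5) - F(5) = 0 = A
  Y(24) - W(22) = 2 = C
  N(13) - D(3) = 10 = K
  F(5) - O(14) = 17 = R
  E(4) - Q(16) = 14 = O
  Z(25) - F(5) = 20 = U
  J(9) - W(22) = 13 = N
  G(6) - D(3) = 3 = D
Plaintext: ATTACKROUND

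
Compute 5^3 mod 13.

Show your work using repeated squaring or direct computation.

Step 1: Compute 5^3 mod 13 step by step, reducing modulo 13 at each step.
  5^1 mod 13 = 5
  5^2 mod 13 = (5 * 5) mod 13 = 12
  5^3 mod 13 = (12 * 5) mod 13 = 8
Step 2: Result = 8.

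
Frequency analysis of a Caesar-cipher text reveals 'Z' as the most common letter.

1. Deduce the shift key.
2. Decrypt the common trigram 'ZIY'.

Step 1: In English, 'E' is the most frequent letter (12.7%).
Step 2: The most frequent ciphertext letter is 'Z' (position 25).
Step 3: Shift = (25 - 4) mod 26 = 21.
Step 4: Decrypt 'ZIY' by shifting back 21:
  Z -> E
  I -> N
  Y -> D
Step 5: 'ZIY' decrypts to 'END'.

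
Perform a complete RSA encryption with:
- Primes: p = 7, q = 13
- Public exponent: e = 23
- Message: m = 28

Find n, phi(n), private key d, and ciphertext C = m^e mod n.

Step 1: n = 7 * 13 = 91.
Step 2: phi(n) = (7-1)(13-1) = 6 * 12 = 72.
Step 3: Find d = 23^(-1) mod 72 = 47.
  Verify: 23 * 47 = 1081 = 1 (mod 72).
Step 4: C = 28^23 mod 91 = 7.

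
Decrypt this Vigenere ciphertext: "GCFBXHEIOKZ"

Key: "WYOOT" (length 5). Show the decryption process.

Step 1: Key 'WYOOT' has length 5. Extended key: WYOOTWYOOTW
Step 2: Decrypt each position:
  G(6) - W(22) = 10 = K
  C(2) - Y(24) = 4 = E
  F(5) - O(14) = 17 = R
  B(1) - O(14) = 13 = N
  X(23) - T(19) = 4 = E
  H(7) - W(22) = 11 = L
  E(4) - Y(24) = 6 = G
  I(8) - O(14) = 20 = U
  O(14) - O(14) = 0 = A
  K(10) - T(19) = 17 = R
  Z(25) - W(22) = 3 = D
Plaintext: KERNELGUARD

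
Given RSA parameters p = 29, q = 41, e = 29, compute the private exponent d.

Step 1: n = 29 * 41 = 1189.
Step 2: phi(n) = 28 * 40 = 1120.
Step 3: Find d such that 29 * d = 1 (mod 1120).
Step 4: d = 29^(-1) mod 1120 = 309.
Verification: 29 * 309 = 8961 = 8 * 1120 + 1.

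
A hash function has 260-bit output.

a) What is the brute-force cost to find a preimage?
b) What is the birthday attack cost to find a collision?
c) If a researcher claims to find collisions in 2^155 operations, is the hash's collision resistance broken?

Step 1: Preimage resistance requires brute-force of 2^260 operations.
Step 2: Collision resistance (birthday bound) = 2^(260/2) = 2^130.
Step 3: The claimed attack costs 2^155 operations.
Step 4: Since 2^155 >= 2^130, the claimed attack is no faster than the generic birthday attack, so this does not break collision resistance.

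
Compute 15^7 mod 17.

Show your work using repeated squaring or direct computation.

Step 1: Compute 15^7 mod 17 step by step, reducing modulo 17 at each step.
  15^1 mod 17 = 15
  15^2 mod 17 = (15 * 15) mod 17 = 4
  15^3 mod 17 = (4 * 15) mod 17 = 9
  15^4 mod 17 = (9 * 15) mod 17 = 16
  15^5 mod 17 = (16 * 15) mod 17 = 2
  15^6 mod 17 = (2 * 15) mod 17 = 13
  15^7 mod 17 = (13 * 15) mod 17 = 8
Step 2: Result = 8.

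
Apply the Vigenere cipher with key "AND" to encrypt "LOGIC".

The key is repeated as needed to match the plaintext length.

Step 1: Repeat key to match plaintext length:
  Plaintext: LOGIC
  Key:       ANDAN
Step 2: Encrypt each letter:
  L(11) + A(0) = (11+0) mod 26 = 11 = L
  O(14) + N(13) = (14+13) mod 26 = 1 = B
  G(6) + D(3) = (6+3) mod 26 = 9 = J
  I(8) + A(0) = (8+0) mod 26 = 8 = I
  C(2) + N(13) = (2+13) mod 26 = 15 = P
Ciphertext: LBJIP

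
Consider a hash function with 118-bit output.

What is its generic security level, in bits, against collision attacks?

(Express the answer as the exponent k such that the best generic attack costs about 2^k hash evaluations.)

Step 1: The hash has a 118-bit output.
Step 2: Collision resistance means it should be infeasible to find any x != y with h(x) = h(y).
By the birthday bound, a generic collision search succeeds after about sqrt(2^118) = 2^(118/2) = 2^59 evaluations.
Step 3: Security level = 59 bits.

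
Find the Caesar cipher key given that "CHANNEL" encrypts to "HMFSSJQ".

Step 1: Compare first letters: C (position 2) -> H (position 7).
Step 2: Shift = (7 - 2) mod 26 = 5.
The shift value is 5.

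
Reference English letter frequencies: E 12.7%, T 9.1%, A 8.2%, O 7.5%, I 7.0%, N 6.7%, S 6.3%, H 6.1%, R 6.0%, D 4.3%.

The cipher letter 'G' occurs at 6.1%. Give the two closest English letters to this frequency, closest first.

Step 1: Observed frequency of 'G' is 6.1%.
Step 2: Compute distances to each reference frequency and sort:
  H (6.1%): difference = 0.0% <-- BEST
  R (6.0%): difference = 0.1% <-- RUNNER-UP
  S (6.3%): difference = 0.2%
  N (6.7%): difference = 0.6%
  I (7.0%): difference = 0.9%
Step 3: Most likely is 'H' (6.1%, diff 0.0%); second most likely is 'R' (6.0%, diff 0.1%).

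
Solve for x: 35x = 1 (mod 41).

Step 1: We need x such that 35 * x = 1 (mod 41).
Step 2: Using the extended Euclidean algorithm or trial:
  35 * 34 = 1190 = 29 * 41 + 1.
Step 3: Since 1190 mod 41 = 1, the inverse is x = 34.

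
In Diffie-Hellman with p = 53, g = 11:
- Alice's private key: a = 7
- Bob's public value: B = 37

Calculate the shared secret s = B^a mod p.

Step 1: s = B^a mod p = 37^7 mod 53.
  37^1 mod 53 = 37
  37^2 mod 53 = (37 * 37) mod 53 = 44
  37^3 mod 53 = (44 * 37) mod 53 = 38
  37^4 mod 53 = (38 * 37) mod 53 = 28
  37^5 mod 53 = (28 * 37) mod 53 = 29
  37^6 mod 53 = (29 * 37) mod 53 = 13
  37^7 mod 53 = (13 * 37) mod 53 = 4
Result: shared secret = 4.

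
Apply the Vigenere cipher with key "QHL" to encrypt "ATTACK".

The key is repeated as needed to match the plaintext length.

Step 1: Repeat key to match plaintext length:
  Plaintext: ATTACK
  Key:       QHLQHL
Step 2: Encrypt each letter:
  A(0) + Q(16) = (0+16) mod 26 = 16 = Q
  T(19) + H(7) = (19+7) mod 26 = 0 = A
  T(19) + L(11) = (19+11) mod 26 = 4 = E
  A(0) + Q(16) = (0+16) mod 26 = 16 = Q
  C(2) + H(7) = (2+7) mod 26 = 9 = J
  K(10) + L(11) = (10+11) mod 26 = 21 = V
Ciphertext: QAEQJV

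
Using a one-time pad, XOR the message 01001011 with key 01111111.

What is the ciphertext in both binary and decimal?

Step 1: Write out the XOR operation bit by bit:
  Message: 01001011
  Key:     01111111
  XOR:     00110100
Step 2: Convert to decimal: 00110100 = 52.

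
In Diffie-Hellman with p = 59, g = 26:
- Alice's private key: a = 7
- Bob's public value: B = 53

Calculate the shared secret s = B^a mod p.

Step 1: s = B^a mod p = 53^7 mod 59.
  53^1 mod 59 = 53
  53^2 mod 59 = (53 * 53) mod 59 = 36
  53^3 mod 59 = (36 * 53) mod 59 = 20
  53^4 mod 59 = (20 * 53) mod 59 = 57
  53^5 mod 59 = (57 * 53) mod 59 = 12
  53^6 mod 59 = (12 * 53) mod 59 = 46
  53^7 mod 59 = (46 * 53) mod 59 = 19
Result: shared secret = 19.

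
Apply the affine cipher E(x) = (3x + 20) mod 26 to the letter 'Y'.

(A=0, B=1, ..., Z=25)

Step 1: Convert 'Y' to number: x = 24.
Step 2: E(24) = (3 * 24 + 20) mod 26 = 92 mod 26 = 14.
Step 3: Convert 14 back to letter: O.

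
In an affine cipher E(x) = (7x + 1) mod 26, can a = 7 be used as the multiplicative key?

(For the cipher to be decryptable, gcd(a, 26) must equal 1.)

Step 1: Compute gcd(7, 26).
Step 2: gcd(7, 26) = 1.
Since gcd = 1, 7 is coprime with 26, so it is a valid key.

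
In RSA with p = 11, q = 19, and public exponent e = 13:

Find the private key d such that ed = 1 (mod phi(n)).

Step 1: n = 11 * 19 = 209.
Step 2: phi(n) = 10 * 18 = 180.
Step 3: Find d such that 13 * d = 1 (mod 180).
Step 4: d = 13^(-1) mod 180 = 97.
Verification: 13 * 97 = 1261 = 7 * 180 + 1.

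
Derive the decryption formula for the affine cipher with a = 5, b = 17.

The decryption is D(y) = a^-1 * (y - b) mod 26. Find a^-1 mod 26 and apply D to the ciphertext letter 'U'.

Step 1: Find a^-1, the modular inverse of 5 mod 26.
Step 2: We need 5 * a^-1 = 1 (mod 26).
Step 3: 5 * 21 = 105 = 4 * 26 + 1, so a^-1 = 21.
Step 4: D(y) = 21(y - 17) mod 26.
Step 5: Apply to 'U' (y = 20): D(20) = 21 * (20 - 17) mod 26 = 21 * 3 mod 26 = 11 -> 'L'.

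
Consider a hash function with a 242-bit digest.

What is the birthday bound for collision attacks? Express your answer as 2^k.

Step 1: The birthday paradox gives collision probability ~50% after sqrt(2^n) = 2^(n/2) hashes.
Step 2: For 242-bit output: 2^(242/2) = 2^121.
Step 3: Approximately 2^121 hash computations needed.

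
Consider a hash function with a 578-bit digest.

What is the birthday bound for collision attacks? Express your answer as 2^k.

Step 1: The birthday paradox gives collision probability ~50% after sqrt(2^n) = 2^(n/2) hashes.
Step 2: For 578-bit output: 2^(578/2) = 2^289.
Step 3: Approximately 2^289 hash computations needed.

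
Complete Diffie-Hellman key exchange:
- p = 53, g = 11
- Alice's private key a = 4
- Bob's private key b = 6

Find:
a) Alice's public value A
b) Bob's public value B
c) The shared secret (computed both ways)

Step 1: A = g^a mod p = 11^4 mod 53 = 13.
Step 2: B = g^b mod p = 11^6 mod 53 = 36.
Step 3: Alice computes s = B^a mod p = 36^4 mod 53 = 46.
Step 4: Bob computes s = A^b mod p = 13^6 mod 53 = 46.
Both sides agree: shared secret = 46.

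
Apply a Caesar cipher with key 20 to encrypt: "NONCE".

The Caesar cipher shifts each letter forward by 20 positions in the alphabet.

Step 1: For each letter, shift forward by 20 positions (mod 26).
  N (position 13) -> position (13+20) mod 26 = 7 -> H
  O (position 14) -> position (14+20) mod 26 = 8 -> I
  N (position 13) -> position (13+20) mod 26 = 7 -> H
  C (position 2) -> position (2+20) mod 26 = 22 -> W
  E (position 4) -> position (4+20) mod 26 = 24 -> Y
Result: HIHWY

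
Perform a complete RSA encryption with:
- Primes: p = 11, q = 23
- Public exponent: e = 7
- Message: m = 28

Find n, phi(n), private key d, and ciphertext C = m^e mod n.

Step 1: n = 11 * 23 = 253.
Step 2: phi(n) = (11-1)(23-1) = 10 * 22 = 220.
Step 3: Find d = 7^(-1) mod 220 = 63.
  Verify: 7 * 63 = 441 = 1 (mod 220).
Step 4: C = 28^7 mod 253 = 63.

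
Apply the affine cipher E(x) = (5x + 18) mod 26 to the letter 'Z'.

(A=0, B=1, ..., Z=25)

Step 1: Convert 'Z' to number: x = 25.
Step 2: E(25) = (5 * 25 + 18) mod 26 = 143 mod 26 = 13.
Step 3: Convert 13 back to letter: N.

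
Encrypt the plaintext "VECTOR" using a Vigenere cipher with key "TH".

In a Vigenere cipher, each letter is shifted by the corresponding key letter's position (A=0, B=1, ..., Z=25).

Step 1: Repeat key to match plaintext length:
  Plaintext: VECTOR
  Key:       THTHTH
Step 2: Encrypt each letter:
  V(21) + T(19) = (21+19) mod 26 = 14 = O
  E(4) + H(7) = (4+7) mod 26 = 11 = L
  C(2) + T(19) = (2+19) mod 26 = 21 = V
  T(19) + H(7) = (19+7) mod 26 = 0 = A
  O(14) + T(19) = (14+19) mod 26 = 7 = H
  R(17) + H(7) = (17+7) mod 26 = 24 = Y
Ciphertext: OLVAHY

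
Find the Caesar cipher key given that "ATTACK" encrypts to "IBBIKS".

Step 1: Compare first letters: A (position 0) -> I (position 8).
Step 2: Shift = (8 - 0) mod 26 = 8.
The shift value is 8.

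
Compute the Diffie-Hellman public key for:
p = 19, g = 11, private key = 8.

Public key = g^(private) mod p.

Step 1: A = g^a mod p = 11^8 mod 19.
  11^1 mod 19 = 11
  11^2 mod 19 = (11 * 11) mod 19 = 7
  11^3 mod 19 = (7 * 11) mod 19 = 1
  11^4 mod 19 = (1 * 11) mod 19 = 11
  11^5 mod 19 = (11 * 11) mod 19 = 7
  11^6 mod 19 = (7 * 11) mod 19 = 1
  11^7 mod 19 = (1 * 11) mod 19 = 11
  11^8 mod 19 = (11 * 11) mod 19 = 7
Result: A = 7.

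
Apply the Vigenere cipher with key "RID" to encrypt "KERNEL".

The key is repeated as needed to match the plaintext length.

Step 1: Repeat key to match plaintext length:
  Plaintext: KERNEL
  Key:       RIDRID
Step 2: Encrypt each letter:
  K(10) + R(17) = (10+17) mod 26 = 1 = B
  E(4) + I(8) = (4+8) mod 26 = 12 = M
  R(17) + D(3) = (17+3) mod 26 = 20 = U
  N(13) + R(17) = (13+17) mod 26 = 4 = E
  E(4) + I(8) = (4+8) mod 26 = 12 = M
  L(11) + D(3) = (11+3) mod 26 = 14 = O
Ciphertext: BMUEMO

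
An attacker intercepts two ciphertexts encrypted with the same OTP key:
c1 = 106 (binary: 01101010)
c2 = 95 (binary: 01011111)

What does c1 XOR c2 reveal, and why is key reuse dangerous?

Step 1: c1 XOR c2 = (m1 XOR k) XOR (m2 XOR k).
Step 2: By XOR associativity/commutativity: = m1 XOR m2 XOR k XOR k = m1 XOR m2.
Step 3: 01101010 XOR 01011111 = 00110101 = 53.
Step 4: The key cancels out! An attacker learns m1 XOR m2 = 53, revealing the relationship between plaintexts.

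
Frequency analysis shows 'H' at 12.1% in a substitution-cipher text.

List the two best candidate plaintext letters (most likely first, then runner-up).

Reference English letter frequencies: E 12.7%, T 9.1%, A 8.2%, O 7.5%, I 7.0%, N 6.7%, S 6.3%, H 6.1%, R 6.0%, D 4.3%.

Step 1: Observed frequency of 'H' is 12.1%.
Step 2: Compute distances to each reference frequency and sort:
  E (12.7%): difference = 0.6% <-- BEST
  T (9.1%): difference = 3.0% <-- RUNNER-UP
  A (8.2%): difference = 3.9%
  O (7.5%): difference = 4.6%
  I (7.0%): difference = 5.1%
Step 3: Most likely is 'E' (12.7%, diff 0.6%); second most likely is 'T' (9.1%, diff 3.0%).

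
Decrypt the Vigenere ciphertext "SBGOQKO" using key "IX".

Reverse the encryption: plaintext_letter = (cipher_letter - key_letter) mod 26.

Step 1: Extend key: IXIXIXI
Step 2: Decrypt each letter (c - k) mod 26:
  S(18) - I(8) = (18-8) mod 26 = 10 = K
  B(1) - X(23) = (1-23) mod 26 = 4 = E
  G(6) - I(8) = (6-8) mod 26 = 24 = Y
  O(14) - X(23) = (14-23) mod 26 = 17 = R
  Q(16) - I(8) = (16-8) mod 26 = 8 = I
  K(10) - X(23) = (10-23) mod 26 = 13 = N
  O(14) - I(8) = (14-8) mod 26 = 6 = G
Plaintext: KEYRING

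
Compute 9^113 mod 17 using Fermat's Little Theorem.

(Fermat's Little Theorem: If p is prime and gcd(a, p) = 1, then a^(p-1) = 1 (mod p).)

Step 1: Since 17 is prime, by Fermat's Little Theorem: 9^16 = 1 (mod 17).
Step 2: Reduce exponent: 113 mod 16 = 1.
Step 3: So 9^113 = 9^1 (mod 17).
Step 4: 9^1 mod 17 = 9.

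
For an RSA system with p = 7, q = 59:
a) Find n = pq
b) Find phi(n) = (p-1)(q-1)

Step 1: n = p * q = 7 * 59 = 413.
Step 2: phi(n) = (p-1)(q-1) = 6 * 58 = 348.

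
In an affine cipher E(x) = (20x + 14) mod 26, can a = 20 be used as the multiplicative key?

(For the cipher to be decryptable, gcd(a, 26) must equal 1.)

Step 1: Compute gcd(20, 26).
Step 2: gcd(20, 26) = 2.
Since gcd = 2 != 1, 20 shares a common factor with 26, so it cannot be used.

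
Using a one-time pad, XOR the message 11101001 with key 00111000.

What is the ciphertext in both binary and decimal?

Step 1: Write out the XOR operation bit by bit:
  Message: 11101001
  Key:     00111000
  XOR:     11010001
Step 2: Convert to decimal: 11010001 = 209.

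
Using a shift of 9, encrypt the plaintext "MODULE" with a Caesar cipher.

Step 1: For each letter, shift forward by 9 positions (mod 26).
  M (position 12) -> position (12+9) mod 26 = 21 -> V
  O (position 14) -> position (14+9) mod 26 = 23 -> X
  D (position 3) -> position (3+9) mod 26 = 12 -> M
  U (position 20) -> position (20+9) mod 26 = 3 -> D
  L (position 11) -> position (11+9) mod 26 = 20 -> U
  E (position 4) -> position (4+9) mod 26 = 13 -> N
Result: VXMDUN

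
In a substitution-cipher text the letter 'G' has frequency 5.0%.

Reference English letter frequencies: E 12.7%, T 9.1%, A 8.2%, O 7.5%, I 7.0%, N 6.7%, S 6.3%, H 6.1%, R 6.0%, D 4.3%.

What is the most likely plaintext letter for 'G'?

Step 1: The observed frequency is 5.0%.
Step 2: Compare with English frequencies:
  E: 12.7% (difference: 7.7%)
  T: 9.1% (difference: 4.1%)
  A: 8.2% (difference: 3.2%)
  O: 7.5% (difference: 2.5%)
  I: 7.0% (difference: 2.0%)
  N: 6.7% (difference: 1.7%)
  S: 6.3% (difference: 1.3%)
  H: 6.1% (difference: 1.1%)
  R: 6.0% (difference: 1.0%)
  D: 4.3% (difference: 0.7%) <-- closest
Step 3: 'G' most likely represents 'D' (frequency 4.3%).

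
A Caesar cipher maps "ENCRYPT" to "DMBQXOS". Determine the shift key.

Step 1: Compare first letters: E (position 4) -> D (position 3).
Step 2: Shift = (3 - 4) mod 26 = 25.
The shift value is 25.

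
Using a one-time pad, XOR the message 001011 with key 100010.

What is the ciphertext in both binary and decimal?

Step 1: Write out the XOR operation bit by bit:
  Message: 001011
  Key:     100010
  XOR:     101001
Step 2: Convert to decimal: 101001 = 41.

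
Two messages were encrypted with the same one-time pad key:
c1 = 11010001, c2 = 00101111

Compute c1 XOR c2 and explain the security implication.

Step 1: c1 XOR c2 = (m1 XOR k) XOR (m2 XOR k).
Step 2: By XOR associativity/commutativity: = m1 XOR m2 XOR k XOR k = m1 XOR m2.
Step 3: 11010001 XOR 00101111 = 11111110 = 254.
Step 4: The key cancels out! An attacker learns m1 XOR m2 = 254, revealing the relationship between plaintexts.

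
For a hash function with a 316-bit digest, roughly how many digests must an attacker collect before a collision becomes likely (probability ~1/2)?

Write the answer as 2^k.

Step 1: The birthday paradox gives collision probability ~50% after sqrt(2^n) = 2^(n/2) hashes.
Step 2: For 316-bit output: 2^(316/2) = 2^158.
Step 3: Approximately 2^158 hash computations needed.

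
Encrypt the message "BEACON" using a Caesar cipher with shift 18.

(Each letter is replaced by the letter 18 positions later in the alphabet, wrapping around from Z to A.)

Step 1: For each letter, shift forward by 18 positions (mod 26).
  B (position 1) -> position (1+18) mod 26 = 19 -> T
  E (position 4) -> position (4+18) mod 26 = 22 -> W
  A (position 0) -> position (0+18) mod 26 = 18 -> S
  C (position 2) -> position (2+18) mod 26 = 20 -> U
  O (position 14) -> position (14+18) mod 26 = 6 -> G
  N (position 13) -> position (13+18) mod 26 = 5 -> F
Result: TWSUGF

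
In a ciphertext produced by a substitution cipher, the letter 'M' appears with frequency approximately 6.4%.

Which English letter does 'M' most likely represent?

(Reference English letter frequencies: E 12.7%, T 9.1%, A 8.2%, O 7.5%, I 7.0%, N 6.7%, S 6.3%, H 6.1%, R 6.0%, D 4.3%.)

Step 1: The observed frequency is 6.4%.
Step 2: Compare with English frequencies:
  E: 12.7% (difference: 6.3%)
  T: 9.1% (difference: 2.7%)
  A: 8.2% (difference: 1.8%)
  O: 7.5% (difference: 1.1%)
  I: 7.0% (difference: 0.6%)
  N: 6.7% (difference: 0.3%)
  S: 6.3% (difference: 0.1%) <-- closest
  H: 6.1% (difference: 0.3%)
  R: 6.0% (difference: 0.4%)
  D: 4.3% (difference: 2.1%)
Step 3: 'M' most likely represents 'S' (frequency 6.3%).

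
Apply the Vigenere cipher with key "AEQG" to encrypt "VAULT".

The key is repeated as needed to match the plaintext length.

Step 1: Repeat key to match plaintext length:
  Plaintext: VAULT
  Key:       AEQGA
Step 2: Encrypt each letter:
  V(21) + A(0) = (21+0) mod 26 = 21 = V
  A(0) + E(4) = (0+4) mod 26 = 4 = E
  U(20) + Q(16) = (20+16) mod 26 = 10 = K
  L(11) + G(6) = (11+6) mod 26 = 17 = R
  T(19) + A(0) = (19+0) mod 26 = 19 = T
Ciphertext: VEKRT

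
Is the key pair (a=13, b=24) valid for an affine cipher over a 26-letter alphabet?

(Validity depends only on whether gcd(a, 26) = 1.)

Step 1: Compute gcd(13, 26).
Step 2: gcd(13, 26) = 13.
Since gcd = 13 != 1, 13 shares a common factor with 26, so it cannot be used.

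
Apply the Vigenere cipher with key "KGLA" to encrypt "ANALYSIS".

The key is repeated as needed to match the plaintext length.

Step 1: Repeat key to match plaintext length:
  Plaintext: ANALYSIS
  Key:       KGLAKGLA
Step 2: Encrypt each letter:
  A(0) + K(10) = (0+10) mod 26 = 10 = K
  N(13) + G(6) = (13+6) mod 26 = 19 = T
  A(0) + L(11) = (0+11) mod 26 = 11 = L
  L(11) + A(0) = (11+0) mod 26 = 11 = L
  Y(24) + K(10) = (24+10) mod 26 = 8 = I
  S(18) + G(6) = (18+6) mod 26 = 24 = Y
  I(8) + L(11) = (8+11) mod 26 = 19 = T
  S(18) + A(0) = (18+0) mod 26 = 18 = S
Ciphertext: KTLLIYTS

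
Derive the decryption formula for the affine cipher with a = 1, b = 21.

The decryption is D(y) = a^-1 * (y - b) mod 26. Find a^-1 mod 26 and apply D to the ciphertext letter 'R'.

Step 1: Find a^-1, the modular inverse of 1 mod 26.
Step 2: We need 1 * a^-1 = 1 (mod 26).
Step 3: 1 * 1 = 1 = 0 * 26 + 1, so a^-1 = 1.
Step 4: D(y) = 1(y - 21) mod 26.
Step 5: Apply to 'R' (y = 17): D(17) = 1 * (17 - 21) mod 26 = 1 * -4 mod 26 = 22 -> 'W'.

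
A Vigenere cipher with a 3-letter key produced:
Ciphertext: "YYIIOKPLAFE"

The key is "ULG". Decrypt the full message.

Step 1: Key 'ULG' has length 3. Extended key: ULGULGULGUL
Step 2: Decrypt each position:
  Y(24) - U(20) = 4 = E
  Y(24) - L(11) = 13 = N
  I(8) - G(6) = 2 = C
  I(8) - U(20) = 14 = O
  O(14) - L(11) = 3 = D
  K(10) - G(6) = 4 = E
  P(15) - U(20) = 21 = V
  L(11) - L(11) = 0 = A
  A(0) - G(6) = 20 = U
  F(5) - U(20) = 11 = L
  E(4) - L(11) = 19 = T
Plaintext: ENCODEVAULT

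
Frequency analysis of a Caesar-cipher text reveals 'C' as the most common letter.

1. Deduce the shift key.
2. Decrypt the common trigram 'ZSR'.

Step 1: In English, 'E' is the most frequent letter (12.7%).
Step 2: The most frequent ciphertext letter is 'C' (position 2).
Step 3: Shift = (2 - 4) mod 26 = 24.
Step 4: Decrypt 'ZSR' by shifting back 24:
  Z -> B
  S -> U
  R -> T
Step 5: 'ZSR' decrypts to 'BUT'.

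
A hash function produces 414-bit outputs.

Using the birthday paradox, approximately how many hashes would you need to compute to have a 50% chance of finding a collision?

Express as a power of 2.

Step 1: The birthday paradox gives collision probability ~50% after sqrt(2^n) = 2^(n/2) hashes.
Step 2: For 414-bit output: 2^(414/2) = 2^207.
Step 3: Approximately 2^207 hash computations needed.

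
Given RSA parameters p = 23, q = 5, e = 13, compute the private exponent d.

Step 1: n = 23 * 5 = 115.
Step 2: phi(n) = 22 * 4 = 88.
Step 3: Find d such that 13 * d = 1 (mod 88).
Step 4: d = 13^(-1) mod 88 = 61.
Verification: 13 * 61 = 793 = 9 * 88 + 1.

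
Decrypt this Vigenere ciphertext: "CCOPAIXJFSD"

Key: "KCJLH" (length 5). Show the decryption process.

Step 1: Key 'KCJLH' has length 5. Extended key: KCJLHKCJLHK
Step 2: Decrypt each position:
  C(2) - K(10) = 18 = S
  C(2) - C(2) = 0 = A
  O(14) - J(9) = 5 = F
  P(15) - L(11) = 4 = E
  A(0) - H(7) = 19 = T
  I(8) - K(10) = 24 = Y
  X(23) - C(2) = 21 = V
  J(9) - J(9) = 0 = A
  F(5) - L(11) = 20 = U
  S(18) - H(7) = 11 = L
  D(3) - K(10) = 19 = T
Plaintext: SAFETYVAULT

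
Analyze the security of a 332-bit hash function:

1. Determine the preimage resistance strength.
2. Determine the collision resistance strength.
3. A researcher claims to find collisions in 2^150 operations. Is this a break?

Step 1: Preimage resistance requires brute-force of 2^332 operations.
Step 2: Collision resistance (birthday bound) = 2^(332/2) = 2^166.
Step 3: The claimed attack costs 2^150 operations.
Step 4: Since 2^150 < 2^166, the claimed attack beats the generic birthday bound, so collision resistance is broken.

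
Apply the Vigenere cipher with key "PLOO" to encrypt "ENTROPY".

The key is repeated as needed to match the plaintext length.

Step 1: Repeat key to match plaintext length:
  Plaintext: ENTROPY
  Key:       PLOOPLO
Step 2: Encrypt each letter:
  E(4) + P(15) = (4+15) mod 26 = 19 = T
  N(13) + L(11) = (13+11) mod 26 = 24 = Y
  T(19) + O(14) = (19+14) mod 26 = 7 = H
  R(17) + O(14) = (17+14) mod 26 = 5 = F
  O(14) + P(15) = (14+15) mod 26 = 3 = D
  P(15) + L(11) = (15+11) mod 26 = 0 = A
  Y(24) + O(14) = (24+14) mod 26 = 12 = M
Ciphertext: TYHFDAM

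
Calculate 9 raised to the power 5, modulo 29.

Step 1: Compute 9^5 mod 29 step by step, reducing modulo 29 at each step.
  9^1 mod 29 = 9
  9^2 mod 29 = (9 * 9) mod 29 = 23
  9^3 mod 29 = (23 * 9) mod 29 = 4
  9^4 mod 29 = (4 * 9) mod 29 = 7
  9^5 mod 29 = (7 * 9) mod 29 = 5
Step 2: Result = 5.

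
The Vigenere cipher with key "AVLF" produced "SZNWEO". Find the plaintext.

Step 1: Extend key: AVLFAV
Step 2: Decrypt each letter (c - k) mod 26:
  S(18) - A(0) = (18-0) mod 26 = 18 = S
  Z(25) - V(21) = (25-21) mod 26 = 4 = E
  N(13) - L(11) = (13-11) mod 26 = 2 = C
  W(22) - F(5) = (22-5) mod 26 = 17 = R
  E(4) - A(0) = (4-0) mod 26 = 4 = E
  O(14) - V(21) = (14-21) mod 26 = 19 = T
Plaintext: SECRET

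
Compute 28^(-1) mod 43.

Step 1: We need x such that 28 * x = 1 (mod 43).
Step 2: Using the extended Euclidean algorithm or trial:
  28 * 20 = 560 = 13 * 43 + 1.
Step 3: Since 560 mod 43 = 1, the inverse is x = 20.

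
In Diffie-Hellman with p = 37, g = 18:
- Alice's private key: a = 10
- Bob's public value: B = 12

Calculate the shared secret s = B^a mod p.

Step 1: s = B^a mod p = 12^10 mod 37.
  12^1 mod 37 = 12
  12^2 mod 37 = (12 * 12) mod 37 = 33
  12^3 mod 37 = (33 * 12) mod 37 = 26
  12^4 mod 37 = (26 * 12) mod 37 = 16
  12^5 mod 37 = (16 * 12) mod 37 = 7
  12^6 mod 37 = (7 * 12) mod 37 = 10
  12^7 mod 37 = (10 * 12) mod 37 = 9
  12^8 mod 37 = (9 * 12) mod 37 = 34
  12^9 mod 37 = (34 * 12) mod 37 = 1
  12^10 mod 37 = (1 * 12) mod 37 = 12
Result: shared secret = 12.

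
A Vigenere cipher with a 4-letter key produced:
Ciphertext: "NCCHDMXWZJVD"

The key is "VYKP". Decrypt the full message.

Step 1: Key 'VYKP' has length 4. Extended key: VYKPVYKPVYKP
Step 2: Decrypt each position:
  N(13) - V(21) = 18 = S
  C(2) - Y(24) = 4 = E
  C(2) - K(10) = 18 = S
  H(7) - P(15) = 18 = S
  D(3) - V(21) = 8 = I
  M(12) - Y(24) = 14 = O
  X(23) - K(10) = 13 = N
  W(22) - P(15) = 7 = H
  Z(25) - V(21) = 4 = E
  J(9) - Y(24) = 11 = L
  V(21) - K(10) = 11 = L
  D(3) - P(15) = 14 = O
Plaintext: SESSIONHELLO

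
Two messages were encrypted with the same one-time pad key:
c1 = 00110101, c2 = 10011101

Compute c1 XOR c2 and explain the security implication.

Step 1: c1 XOR c2 = (m1 XOR k) XOR (m2 XOR k).
Step 2: By XOR associativity/commutativity: = m1 XOR m2 XOR k XOR k = m1 XOR m2.
Step 3: 00110101 XOR 10011101 = 10101000 = 168.
Step 4: The key cancels out! An attacker learns m1 XOR m2 = 168, revealing the relationship between plaintexts.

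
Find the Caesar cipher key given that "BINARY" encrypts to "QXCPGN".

Step 1: Compare first letters: B (position 1) -> Q (position 16).
Step 2: Shift = (16 - 1) mod 26 = 15.
The shift value is 15.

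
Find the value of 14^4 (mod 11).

Step 1: Compute 14^4 mod 11 step by step, reducing modulo 11 at each step.
  14^1 mod 11 = 3
  14^2 mod 11 = (3 * 14) mod 11 = 9
  14^3 mod 11 = (9 * 14) mod 11 = 5
  14^4 mod 11 = (5 * 14) mod 11 = 4
Step 2: Result = 4.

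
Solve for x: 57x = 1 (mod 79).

Step 1: We need x such that 57 * x = 1 (mod 79).
Step 2: Using the extended Euclidean algorithm or trial:
  57 * 61 = 3477 = 44 * 79 + 1.
Step 3: Since 3477 mod 79 = 1, the inverse is x = 61.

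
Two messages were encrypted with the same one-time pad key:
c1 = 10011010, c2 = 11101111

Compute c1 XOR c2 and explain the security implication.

Step 1: c1 XOR c2 = (m1 XOR k) XOR (m2 XOR k).
Step 2: By XOR associativity/commutativity: = m1 XOR m2 XOR k XOR k = m1 XOR m2.
Step 3: 10011010 XOR 11101111 = 01110101 = 117.
Step 4: The key cancels out! An attacker learns m1 XOR m2 = 117, revealing the relationship between plaintexts.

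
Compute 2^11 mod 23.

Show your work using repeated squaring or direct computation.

Step 1: Compute 2^11 mod 23 step by step, reducing modulo 23 at each step.
  2^1 mod 23 = 2
  2^2 mod 23 = (2 * 2) mod 23 = 4
  2^3 mod 23 = (4 * 2) mod 23 = 8
  2^4 mod 23 = (8 * 2) mod 23 = 16
  2^5 mod 23 = (16 * 2) mod 23 = 9
  2^6 mod 23 = (9 * 2) mod 23 = 18
  2^7 mod 23 = (18 * 2) mod 23 = 13
  2^8 mod 23 = (13 * 2) mod 23 = 3
  2^9 mod 23 = (3 * 2) mod 23 = 6
  2^10 mod 23 = (6 * 2) mod 23 = 12
  2^11 mod 23 = (12 * 2) mod 23 = 1
Step 2: Result = 1.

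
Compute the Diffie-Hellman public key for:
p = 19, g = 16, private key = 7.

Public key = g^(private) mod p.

Step 1: A = g^a mod p = 16^7 mod 19.
  16^1 mod 19 = 16
  16^2 mod 19 = (16 * 16) mod 19 = 9
  16^3 mod 19 = (9 * 16) mod 19 = 11
  16^4 mod 19 = (11 * 16) mod 19 = 5
  16^5 mod 19 = (5 * 16) mod 19 = 4
  16^6 mod 19 = (4 * 16) mod 19 = 7
  16^7 mod 19 = (7 * 16) mod 19 = 17
Result: A = 17.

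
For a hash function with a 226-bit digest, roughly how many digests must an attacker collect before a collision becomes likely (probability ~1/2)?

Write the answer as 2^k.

Step 1: The birthday paradox gives collision probability ~50% after sqrt(2^n) = 2^(n/2) hashes.
Step 2: For 226-bit output: 2^(226/2) = 2^113.
Step 3: Approximately 2^113 hash computations needed.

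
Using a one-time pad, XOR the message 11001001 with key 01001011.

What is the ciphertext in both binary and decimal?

Step 1: Write out the XOR operation bit by bit:
  Message: 11001001
  Key:     01001011
  XOR:     10000010
Step 2: Convert to decimal: 10000010 = 130.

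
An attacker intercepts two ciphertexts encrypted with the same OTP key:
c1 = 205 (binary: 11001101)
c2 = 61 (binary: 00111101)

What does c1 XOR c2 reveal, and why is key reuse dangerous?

Step 1: c1 XOR c2 = (m1 XOR k) XOR (m2 XOR k).
Step 2: By XOR associativity/commutativity: = m1 XOR m2 XOR k XOR k = m1 XOR m2.
Step 3: 11001101 XOR 00111101 = 11110000 = 240.
Step 4: The key cancels out! An attacker learns m1 XOR m2 = 240, revealing the relationship between plaintexts.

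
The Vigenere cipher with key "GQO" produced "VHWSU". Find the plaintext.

Step 1: Extend key: GQOGQ
Step 2: Decrypt each letter (c - k) mod 26:
  V(21) - G(6) = (21-6) mod 26 = 15 = P
  H(7) - Q(16) = (7-16) mod 26 = 17 = R
  W(22) - O(14) = (22-14) mod 26 = 8 = I
  S(18) - G(6) = (18-6) mod 26 = 12 = M
  U(20) - Q(16) = (20-16) mod 26 = 4 = E
Plaintext: PRIME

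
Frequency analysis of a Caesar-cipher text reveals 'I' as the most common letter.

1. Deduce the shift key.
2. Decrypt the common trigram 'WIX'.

Step 1: In English, 'E' is the most frequent letter (12.7%).
Step 2: The most frequent ciphertext letter is 'I' (position 8).
Step 3: Shift = (8 - 4) mod 26 = 4.
Step 4: Decrypt 'WIX' by shifting back 4:
  W -> S
  I -> E
  X -> T
Step 5: 'WIX' decrypts to 'SET'.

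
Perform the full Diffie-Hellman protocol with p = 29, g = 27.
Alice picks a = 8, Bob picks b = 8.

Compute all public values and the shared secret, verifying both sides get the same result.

Step 1: A = g^a mod p = 27^8 mod 29 = 24.
Step 2: B = g^b mod p = 27^8 mod 29 = 24.
Step 3: Alice computes s = B^a mod p = 24^8 mod 29 = 24.
Step 4: Bob computes s = A^b mod p = 24^8 mod 29 = 24.
Both sides agree: shared secret = 24.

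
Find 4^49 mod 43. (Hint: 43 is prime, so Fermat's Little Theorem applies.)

Step 1: Since 43 is prime, by Fermat's Little Theorem: 4^42 = 1 (mod 43).
Step 2: Reduce exponent: 49 mod 42 = 7.
Step 3: So 4^49 = 4^7 (mod 43).
Step 4: 4^7 mod 43 = 1.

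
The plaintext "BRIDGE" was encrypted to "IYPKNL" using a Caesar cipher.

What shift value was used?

Step 1: Compare first letters: B (position 1) -> I (position 8).
Step 2: Shift = (8 - 1) mod 26 = 7.
The shift value is 7.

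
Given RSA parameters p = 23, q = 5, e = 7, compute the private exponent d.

Step 1: n = 23 * 5 = 115.
Step 2: phi(n) = 22 * 4 = 88.
Step 3: Find d such that 7 * d = 1 (mod 88).
Step 4: d = 7^(-1) mod 88 = 63.
Verification: 7 * 63 = 441 = 5 * 88 + 1.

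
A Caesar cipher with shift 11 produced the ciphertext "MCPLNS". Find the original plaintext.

Step 1: Reverse the shift by subtracting 11 from each letter position.
  M (position 12) -> position (12-11) mod 26 = 1 -> B
  C (position 2) -> position (2-11) mod 26 = 17 -> R
  P (position 15) -> position (15-11) mod 26 = 4 -> E
  L (position 11) -> position (11-11) mod 26 = 0 -> A
  N (position 13) -> position (13-11) mod 26 = 2 -> C
  S (position 18) -> position (18-11) mod 26 = 7 -> H
Decrypted message: BREACH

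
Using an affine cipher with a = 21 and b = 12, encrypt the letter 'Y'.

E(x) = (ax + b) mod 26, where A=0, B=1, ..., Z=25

Step 1: Convert 'Y' to number: x = 24.
Step 2: E(24) = (21 * 24 + 12) mod 26 = 516 mod 26 = 22.
Step 3: Convert 22 back to letter: W.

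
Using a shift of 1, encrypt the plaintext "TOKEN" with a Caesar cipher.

Step 1: For each letter, shift forward by 1 positions (mod 26).
  T (position 19) -> position (19+1) mod 26 = 20 -> U
  O (position 14) -> position (14+1) mod 26 = 15 -> P
  K (position 10) -> position (10+1) mod 26 = 11 -> L
  E (position 4) -> position (4+1) mod 26 = 5 -> F
  N (position 13) -> position (13+1) mod 26 = 14 -> O
Result: UPLFO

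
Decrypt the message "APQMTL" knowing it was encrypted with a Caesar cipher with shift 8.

Step 1: Reverse the shift by subtracting 8 from each letter position.
  A (position 0) -> position (0-8) mod 26 = 18 -> S
  P (position 15) -> position (15-8) mod 26 = 7 -> H
  Q (position 16) -> position (16-8) mod 26 = 8 -> I
  M (position 12) -> position (12-8) mod 26 = 4 -> E
  T (position 19) -> position (19-8) mod 26 = 11 -> L
  L (position 11) -> position (11-8) mod 26 = 3 -> D
Decrypted message: SHIELD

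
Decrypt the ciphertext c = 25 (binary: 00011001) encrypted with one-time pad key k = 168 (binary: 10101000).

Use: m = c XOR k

Step 1: XOR ciphertext with key:
  Ciphertext: 00011001
  Key:        10101000
  XOR:        10110001
Step 2: Plaintext = 10110001 = 177 in decimal.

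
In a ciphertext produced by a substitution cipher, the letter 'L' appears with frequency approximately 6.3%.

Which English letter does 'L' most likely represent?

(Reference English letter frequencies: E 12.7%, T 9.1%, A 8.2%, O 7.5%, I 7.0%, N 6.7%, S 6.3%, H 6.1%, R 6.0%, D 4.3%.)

Step 1: The observed frequency is 6.3%.
Step 2: Compare with English frequencies:
  E: 12.7% (difference: 6.4%)
  T: 9.1% (difference: 2.8%)
  A: 8.2% (difference: 1.9%)
  O: 7.5% (difference: 1.2%)
  I: 7.0% (difference: 0.7%)
  N: 6.7% (difference: 0.4%)
  S: 6.3% (difference: 0.0%) <-- closest
  H: 6.1% (difference: 0.2%)
  R: 6.0% (difference: 0.3%)
  D: 4.3% (difference: 2.0%)
Step 3: 'L' most likely represents 'S' (frequency 6.3%).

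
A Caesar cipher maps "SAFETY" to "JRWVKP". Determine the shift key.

Step 1: Compare first letters: S (position 18) -> J (position 9).
Step 2: Shift = (9 - 18) mod 26 = 17.
The shift value is 17.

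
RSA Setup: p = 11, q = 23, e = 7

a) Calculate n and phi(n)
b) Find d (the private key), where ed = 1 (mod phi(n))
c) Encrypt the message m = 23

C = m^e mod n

Step 1: n = 11 * 23 = 253.
Step 2: phi(n) = (11-1)(23-1) = 10 * 22 = 220.
Step 3: Find d = 7^(-1) mod 220 = 63.
  Verify: 7 * 63 = 441 = 1 (mod 220).
Step 4: C = 23^7 mod 253 = 23.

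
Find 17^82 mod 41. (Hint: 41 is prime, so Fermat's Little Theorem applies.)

Step 1: Since 41 is prime, by Fermat's Little Theorem: 17^40 = 1 (mod 41).
Step 2: Reduce exponent: 82 mod 40 = 2.
Step 3: So 17^82 = 17^2 (mod 41).
Step 4: 17^2 mod 41 = 2.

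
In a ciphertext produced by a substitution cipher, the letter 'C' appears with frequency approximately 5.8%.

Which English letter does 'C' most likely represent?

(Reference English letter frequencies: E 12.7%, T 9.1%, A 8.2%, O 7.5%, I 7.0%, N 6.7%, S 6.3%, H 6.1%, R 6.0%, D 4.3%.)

Step 1: The observed frequency is 5.8%.
Step 2: Compare with English frequencies:
  E: 12.7% (difference: 6.9%)
  T: 9.1% (difference: 3.3%)
  A: 8.2% (difference: 2.4%)
  O: 7.5% (difference: 1.7%)
  I: 7.0% (difference: 1.2%)
  N: 6.7% (difference: 0.9%)
  S: 6.3% (difference: 0.5%)
  H: 6.1% (difference: 0.3%)
  R: 6.0% (difference: 0.2%) <-- closest
  D: 4.3% (difference: 1.5%)
Step 3: 'C' most likely represents 'R' (frequency 6.0%).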